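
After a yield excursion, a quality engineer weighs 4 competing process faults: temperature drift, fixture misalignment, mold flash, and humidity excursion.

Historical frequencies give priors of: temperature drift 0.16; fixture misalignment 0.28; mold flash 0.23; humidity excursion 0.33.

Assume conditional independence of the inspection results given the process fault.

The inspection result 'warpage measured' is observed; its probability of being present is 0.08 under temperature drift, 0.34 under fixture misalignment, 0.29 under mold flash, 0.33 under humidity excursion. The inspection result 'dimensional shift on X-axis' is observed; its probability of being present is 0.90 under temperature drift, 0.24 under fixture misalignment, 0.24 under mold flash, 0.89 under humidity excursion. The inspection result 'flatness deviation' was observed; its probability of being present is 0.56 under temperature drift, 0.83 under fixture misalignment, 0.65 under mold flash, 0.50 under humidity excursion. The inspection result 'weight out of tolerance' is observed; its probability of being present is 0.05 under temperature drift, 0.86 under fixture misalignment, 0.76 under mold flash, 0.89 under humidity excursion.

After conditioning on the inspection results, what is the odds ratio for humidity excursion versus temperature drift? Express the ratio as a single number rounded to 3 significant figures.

134

Unnormalized posterior weight (prior times the inspection result likelihoods) for each of the two hypotheses:
  humidity excursion: 0.33 × 0.33 × 0.89 × 0.50 × 0.89 = 0.04313
  temperature drift: 0.16 × 0.08 × 0.90 × 0.56 × 0.05 = 0.00032256
Posterior odds = 0.04313 / 0.00032256 ≈ 134.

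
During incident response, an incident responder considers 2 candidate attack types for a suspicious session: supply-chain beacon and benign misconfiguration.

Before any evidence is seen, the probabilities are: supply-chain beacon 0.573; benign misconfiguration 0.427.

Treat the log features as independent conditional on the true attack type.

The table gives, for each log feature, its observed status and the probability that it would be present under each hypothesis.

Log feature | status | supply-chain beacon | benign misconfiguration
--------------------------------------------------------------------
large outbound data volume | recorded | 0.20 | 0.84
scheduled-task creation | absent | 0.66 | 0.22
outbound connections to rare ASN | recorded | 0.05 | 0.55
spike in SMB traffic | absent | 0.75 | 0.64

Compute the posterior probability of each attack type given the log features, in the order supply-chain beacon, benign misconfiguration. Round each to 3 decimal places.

By Bayes' rule with conditional independence, the unnormalized weight for each hypothesis is prior × ∏ likelihoods (using 1 − P(present | H) for each absent log feature):
  supply-chain beacon: 0.573 × 0.20 × (1 − 0.66) × 0.05 × (1 − 0.75) = 0.00048705
  benign misconfiguration: 0.427 × 0.84 × (1 − 0.22) × 0.55 × (1 − 0.64) = 0.055395
The unnormalized weights sum to 0.055882.
P(supply-chain beacon | evidence) = 0.00048705 / 0.055882 ≈ 0.009
P(benign misconfiguration | evidence) = 0.055395 / 0.055882 ≈ 0.991

0.009, 0.991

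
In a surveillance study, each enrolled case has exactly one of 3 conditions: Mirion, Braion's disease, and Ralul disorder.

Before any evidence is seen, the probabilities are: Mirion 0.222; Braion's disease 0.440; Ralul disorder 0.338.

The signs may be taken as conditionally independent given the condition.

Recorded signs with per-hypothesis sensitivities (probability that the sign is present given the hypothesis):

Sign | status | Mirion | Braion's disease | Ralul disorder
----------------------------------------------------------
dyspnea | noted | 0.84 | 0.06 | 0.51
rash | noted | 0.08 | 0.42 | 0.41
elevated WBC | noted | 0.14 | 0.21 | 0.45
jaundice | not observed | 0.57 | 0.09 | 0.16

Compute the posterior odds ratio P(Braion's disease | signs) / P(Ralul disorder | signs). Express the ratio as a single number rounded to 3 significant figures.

The normalizing constant cancels in an odds ratio, so compute prior × likelihood for the two hypotheses only (using 1 − P(present | H) for each absent sign):
  Braion's disease: 0.440 × 0.06 × 0.42 × 0.21 × (1 − 0.09) = 0.0021189
  Ralul disorder: 0.338 × 0.51 × 0.41 × 0.45 × (1 − 0.16) = 0.026715
Posterior odds = 0.0021189 / 0.026715 ≈ 0.0793.

0.0793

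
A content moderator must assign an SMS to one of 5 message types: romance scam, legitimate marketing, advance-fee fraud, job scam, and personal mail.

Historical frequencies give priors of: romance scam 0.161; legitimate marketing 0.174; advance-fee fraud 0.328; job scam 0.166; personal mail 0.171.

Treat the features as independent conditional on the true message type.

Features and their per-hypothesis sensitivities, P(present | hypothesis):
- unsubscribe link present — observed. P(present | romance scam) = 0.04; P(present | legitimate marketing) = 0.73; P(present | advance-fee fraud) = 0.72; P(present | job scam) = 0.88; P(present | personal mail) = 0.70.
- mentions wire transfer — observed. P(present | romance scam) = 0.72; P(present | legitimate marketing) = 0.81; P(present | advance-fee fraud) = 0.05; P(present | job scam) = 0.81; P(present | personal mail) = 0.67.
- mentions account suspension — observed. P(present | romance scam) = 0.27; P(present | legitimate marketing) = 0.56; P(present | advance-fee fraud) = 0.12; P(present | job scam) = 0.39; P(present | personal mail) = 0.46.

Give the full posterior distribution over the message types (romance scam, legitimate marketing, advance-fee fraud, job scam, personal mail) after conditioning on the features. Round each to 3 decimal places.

For each hypothesis, the unnormalized posterior weight is prior × product of the feature likelihoods:
  romance scam: 0.161 × 0.04 × 0.72 × 0.27 = 0.0012519
  legitimate marketing: 0.174 × 0.73 × 0.81 × 0.56 = 0.057616
  advance-fee fraud: 0.328 × 0.72 × 0.05 × 0.12 = 0.001417
  job scam: 0.166 × 0.88 × 0.81 × 0.39 = 0.046147
  personal mail: 0.171 × 0.70 × 0.67 × 0.46 = 0.036892
Marginal likelihood of the evidence = 0.14332.
P(romance scam | evidence) = 0.0012519 / 0.14332 ≈ 0.009
P(legitimate marketing | evidence) = 0.057616 / 0.14332 ≈ 0.402
P(advance-fee fraud | evidence) = 0.001417 / 0.14332 ≈ 0.010
P(job scam | evidence) = 0.046147 / 0.14332 ≈ 0.322
P(personal mail | evidence) = 0.036892 / 0.14332 ≈ 0.257

0.009, 0.402, 0.010, 0.322, 0.257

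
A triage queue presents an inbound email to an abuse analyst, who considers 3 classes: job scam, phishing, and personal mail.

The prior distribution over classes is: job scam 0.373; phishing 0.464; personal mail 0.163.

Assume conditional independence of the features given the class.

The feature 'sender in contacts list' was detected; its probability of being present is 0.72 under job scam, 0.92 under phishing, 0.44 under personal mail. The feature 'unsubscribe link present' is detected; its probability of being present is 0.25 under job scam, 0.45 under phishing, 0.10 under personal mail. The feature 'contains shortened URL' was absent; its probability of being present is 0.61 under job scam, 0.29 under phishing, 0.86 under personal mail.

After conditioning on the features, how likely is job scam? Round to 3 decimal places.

By Bayes' rule with conditional independence, the unnormalized weight for each hypothesis is prior × ∏ likelihoods (using 1 − P(present | H) for each absent feature):
  job scam: 0.373 × 0.72 × 0.25 × (1 − 0.61) = 0.026185
  phishing: 0.464 × 0.92 × 0.45 × (1 − 0.29) = 0.13639
  personal mail: 0.163 × 0.44 × 0.10 × (1 − 0.86) = 0.0010041
The unnormalized weights sum to 0.16358.
P(job scam | evidence) = 0.026185 / 0.16358 ≈ 0.160.

0.160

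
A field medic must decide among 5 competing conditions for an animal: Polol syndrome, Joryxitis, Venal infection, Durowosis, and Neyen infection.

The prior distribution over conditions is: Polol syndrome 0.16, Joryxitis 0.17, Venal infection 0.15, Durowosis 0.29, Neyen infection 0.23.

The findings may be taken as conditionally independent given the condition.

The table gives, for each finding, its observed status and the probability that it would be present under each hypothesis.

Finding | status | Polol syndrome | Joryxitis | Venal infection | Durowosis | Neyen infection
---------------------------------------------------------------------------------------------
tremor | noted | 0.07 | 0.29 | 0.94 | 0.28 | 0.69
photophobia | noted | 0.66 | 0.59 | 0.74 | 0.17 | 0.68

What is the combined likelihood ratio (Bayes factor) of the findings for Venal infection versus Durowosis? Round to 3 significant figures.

14.6

The Bayes factor is the ratio of the joint likelihoods of the evidence pattern under the two hypotheses.
  Venal infection: 0.94 × 0.74 = 0.6956
  Durowosis: 0.28 × 0.17 = 0.0476
Bayes factor = 0.6956 / 0.0476 ≈ 14.6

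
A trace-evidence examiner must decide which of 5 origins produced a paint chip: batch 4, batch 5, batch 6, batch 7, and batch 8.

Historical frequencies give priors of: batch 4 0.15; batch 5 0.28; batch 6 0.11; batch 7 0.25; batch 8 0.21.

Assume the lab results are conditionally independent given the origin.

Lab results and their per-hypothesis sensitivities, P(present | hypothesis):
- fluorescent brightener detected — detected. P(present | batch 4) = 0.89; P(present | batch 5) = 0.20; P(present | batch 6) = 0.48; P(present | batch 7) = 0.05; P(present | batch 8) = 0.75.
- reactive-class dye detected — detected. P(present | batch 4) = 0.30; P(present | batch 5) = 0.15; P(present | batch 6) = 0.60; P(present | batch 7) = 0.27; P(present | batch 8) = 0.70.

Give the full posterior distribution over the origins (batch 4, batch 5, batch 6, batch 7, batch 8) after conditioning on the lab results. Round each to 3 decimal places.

Multiply each prior by the joint likelihood of the lab result pattern:
  batch 4: 0.15 × 0.89 × 0.30 = 0.04005
  batch 5: 0.28 × 0.20 × 0.15 = 0.0084
  batch 6: 0.11 × 0.48 × 0.60 = 0.03168
  batch 7: 0.25 × 0.05 × 0.27 = 0.003375
  batch 8: 0.21 × 0.75 × 0.70 = 0.11025
The unnormalized weights sum to 0.19375.
P(batch 4 | evidence) = 0.04005 / 0.19375 ≈ 0.207
P(batch 5 | evidence) = 0.0084 / 0.19375 ≈ 0.043
P(batch 6 | evidence) = 0.03168 / 0.19375 ≈ 0.164
P(batch 7 | evidence) = 0.003375 / 0.19375 ≈ 0.017
P(batch 8 | evidence) = 0.11025 / 0.19375 ≈ 0.569

0.207, 0.043, 0.164, 0.017, 0.569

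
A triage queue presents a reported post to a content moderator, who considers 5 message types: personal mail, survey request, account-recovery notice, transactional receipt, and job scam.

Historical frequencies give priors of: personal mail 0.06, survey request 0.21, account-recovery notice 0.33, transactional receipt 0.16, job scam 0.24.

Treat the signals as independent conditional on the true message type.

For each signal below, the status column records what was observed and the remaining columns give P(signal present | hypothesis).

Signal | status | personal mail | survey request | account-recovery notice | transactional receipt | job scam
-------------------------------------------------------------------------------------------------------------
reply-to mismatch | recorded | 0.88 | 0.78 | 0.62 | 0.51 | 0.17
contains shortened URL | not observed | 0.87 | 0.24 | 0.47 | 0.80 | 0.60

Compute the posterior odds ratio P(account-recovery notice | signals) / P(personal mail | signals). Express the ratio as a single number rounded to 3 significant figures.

15.8

Unnormalized posterior weight (prior times the signal likelihoods) for each of the two hypotheses (using 1 − P(present | H) for each absent signal):
  account-recovery notice: 0.33 × 0.62 × (1 − 0.47) = 0.10844
  personal mail: 0.06 × 0.88 × (1 − 0.87) = 0.006864
Posterior odds = 0.10844 / 0.006864 ≈ 15.8.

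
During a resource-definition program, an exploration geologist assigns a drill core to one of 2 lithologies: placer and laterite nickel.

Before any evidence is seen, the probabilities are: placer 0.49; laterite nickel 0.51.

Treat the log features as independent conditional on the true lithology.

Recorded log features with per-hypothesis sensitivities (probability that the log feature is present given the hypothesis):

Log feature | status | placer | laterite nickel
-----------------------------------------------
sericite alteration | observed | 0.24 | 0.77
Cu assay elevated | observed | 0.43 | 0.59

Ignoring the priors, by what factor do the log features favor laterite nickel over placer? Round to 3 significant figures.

4.40

Joint likelihood of the log feature pattern under each hypothesis:
  laterite nickel: 0.77 × 0.59 = 0.4543
  placer: 0.24 × 0.43 = 0.1032
Bayes factor = 0.4543 / 0.1032 ≈ 4.40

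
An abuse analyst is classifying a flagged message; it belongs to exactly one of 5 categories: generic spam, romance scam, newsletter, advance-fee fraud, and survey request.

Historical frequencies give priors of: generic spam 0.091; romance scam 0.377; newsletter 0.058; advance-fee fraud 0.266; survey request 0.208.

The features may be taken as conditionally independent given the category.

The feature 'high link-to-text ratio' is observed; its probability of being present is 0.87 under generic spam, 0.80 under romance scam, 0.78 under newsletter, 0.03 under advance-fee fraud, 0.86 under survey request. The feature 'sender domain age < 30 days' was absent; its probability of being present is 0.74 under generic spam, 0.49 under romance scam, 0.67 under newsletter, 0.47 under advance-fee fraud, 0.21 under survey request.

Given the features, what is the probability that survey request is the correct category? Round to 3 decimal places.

Multiply each prior by the joint likelihood of the feature pattern (using 1 − P(present | H) for each absent feature):
  generic spam: 0.091 × 0.87 × (1 − 0.74) = 0.020584
  romance scam: 0.377 × 0.80 × (1 − 0.49) = 0.15382
  newsletter: 0.058 × 0.78 × (1 − 0.67) = 0.014929
  advance-fee fraud: 0.266 × 0.03 × (1 − 0.47) = 0.0042294
  survey request: 0.208 × 0.86 × (1 − 0.21) = 0.14132
The unnormalized weights sum to 0.33487.
P(survey request | evidence) = 0.14132 / 0.33487 ≈ 0.422.

0.422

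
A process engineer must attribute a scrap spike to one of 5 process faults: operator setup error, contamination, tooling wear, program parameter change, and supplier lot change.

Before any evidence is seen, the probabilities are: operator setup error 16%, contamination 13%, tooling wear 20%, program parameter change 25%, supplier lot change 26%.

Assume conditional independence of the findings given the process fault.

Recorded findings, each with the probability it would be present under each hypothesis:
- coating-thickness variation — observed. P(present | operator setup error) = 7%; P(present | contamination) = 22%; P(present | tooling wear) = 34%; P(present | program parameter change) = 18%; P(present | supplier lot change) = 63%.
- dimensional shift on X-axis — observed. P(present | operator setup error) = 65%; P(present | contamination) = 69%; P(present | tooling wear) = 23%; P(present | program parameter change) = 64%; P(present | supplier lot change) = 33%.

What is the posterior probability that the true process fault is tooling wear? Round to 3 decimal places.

Multiply each prior by the joint likelihood of the evidence pattern:
  operator setup error: 0.16 × 0.07 × 0.65 = 0.00728
  contamination: 0.13 × 0.22 × 0.69 = 0.019734
  tooling wear: 0.20 × 0.34 × 0.23 = 0.01564
  program parameter change: 0.25 × 0.18 × 0.64 = 0.0288
  supplier lot change: 0.26 × 0.63 × 0.33 = 0.054054
Normalizing constant Z = 0.00728 + 0.019734 + 0.01564 + 0.0288 + 0.054054 = 0.12551.
P(tooling wear | evidence) = 0.01564 / 0.12551 ≈ 0.125.

0.125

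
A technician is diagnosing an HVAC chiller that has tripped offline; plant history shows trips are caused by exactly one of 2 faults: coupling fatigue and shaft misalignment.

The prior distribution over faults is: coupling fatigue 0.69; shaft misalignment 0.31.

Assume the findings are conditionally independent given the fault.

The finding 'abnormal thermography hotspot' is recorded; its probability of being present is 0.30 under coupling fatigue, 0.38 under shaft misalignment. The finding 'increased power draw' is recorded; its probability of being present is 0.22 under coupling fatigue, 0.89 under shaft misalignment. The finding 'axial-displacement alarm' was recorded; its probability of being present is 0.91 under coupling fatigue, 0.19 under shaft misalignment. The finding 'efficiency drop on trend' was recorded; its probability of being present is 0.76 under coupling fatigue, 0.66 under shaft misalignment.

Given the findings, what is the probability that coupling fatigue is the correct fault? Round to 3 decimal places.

0.706

For each hypothesis, the unnormalized posterior weight is prior × product of the finding likelihoods:
  coupling fatigue: 0.69 × 0.30 × 0.22 × 0.91 × 0.76 = 0.031495
  shaft misalignment: 0.31 × 0.38 × 0.89 × 0.19 × 0.66 = 0.013147
The unnormalized weights sum to 0.044643.
P(coupling fatigue | evidence) = 0.031495 / 0.044643 ≈ 0.706.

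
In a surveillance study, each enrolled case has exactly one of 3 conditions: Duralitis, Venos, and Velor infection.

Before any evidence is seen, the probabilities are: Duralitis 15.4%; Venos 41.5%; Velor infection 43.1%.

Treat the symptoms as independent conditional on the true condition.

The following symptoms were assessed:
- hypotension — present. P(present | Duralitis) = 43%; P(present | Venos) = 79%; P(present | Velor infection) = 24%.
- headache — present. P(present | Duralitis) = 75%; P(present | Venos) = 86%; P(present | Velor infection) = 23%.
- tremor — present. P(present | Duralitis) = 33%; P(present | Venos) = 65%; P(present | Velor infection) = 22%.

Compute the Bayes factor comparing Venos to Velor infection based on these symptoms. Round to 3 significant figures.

36.4

The Bayes factor is the ratio of the joint likelihoods of the symptom pattern under the two hypotheses.
  Venos: 0.79 × 0.86 × 0.65 = 0.44161
  Velor infection: 0.24 × 0.23 × 0.22 = 0.012144
Bayes factor = 0.44161 / 0.012144 ≈ 36.4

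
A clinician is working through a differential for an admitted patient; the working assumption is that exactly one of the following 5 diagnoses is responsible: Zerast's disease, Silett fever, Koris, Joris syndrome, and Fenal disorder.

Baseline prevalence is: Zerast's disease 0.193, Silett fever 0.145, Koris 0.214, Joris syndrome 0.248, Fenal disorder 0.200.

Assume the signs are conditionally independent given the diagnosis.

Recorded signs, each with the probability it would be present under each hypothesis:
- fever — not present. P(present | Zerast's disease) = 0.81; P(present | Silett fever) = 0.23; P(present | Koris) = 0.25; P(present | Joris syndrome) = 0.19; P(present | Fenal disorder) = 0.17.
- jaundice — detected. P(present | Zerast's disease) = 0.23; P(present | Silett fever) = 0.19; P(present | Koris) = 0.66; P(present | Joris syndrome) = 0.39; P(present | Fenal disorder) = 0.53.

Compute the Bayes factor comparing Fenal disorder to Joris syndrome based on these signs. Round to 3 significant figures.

1.39

Joint likelihood of the sign pattern under each hypothesis (using 1 − P(present | H) for each absent sign):
  Fenal disorder: (1 − 0.17) × 0.53 = 0.4399
  Joris syndrome: (1 − 0.19) × 0.39 = 0.3159
Bayes factor = 0.4399 / 0.3159 ≈ 1.39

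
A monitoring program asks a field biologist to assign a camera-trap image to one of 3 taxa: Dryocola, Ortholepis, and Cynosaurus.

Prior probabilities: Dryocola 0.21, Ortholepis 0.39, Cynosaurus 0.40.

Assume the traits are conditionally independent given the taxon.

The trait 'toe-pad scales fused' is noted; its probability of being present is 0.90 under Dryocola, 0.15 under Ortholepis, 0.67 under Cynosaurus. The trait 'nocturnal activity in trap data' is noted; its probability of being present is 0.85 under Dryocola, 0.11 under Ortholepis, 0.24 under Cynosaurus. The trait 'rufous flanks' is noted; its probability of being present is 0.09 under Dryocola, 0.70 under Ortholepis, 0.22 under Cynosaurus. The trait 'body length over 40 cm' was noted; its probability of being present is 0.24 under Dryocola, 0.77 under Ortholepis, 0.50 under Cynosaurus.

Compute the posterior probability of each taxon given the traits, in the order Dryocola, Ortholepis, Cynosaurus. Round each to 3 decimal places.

For each hypothesis, the unnormalized posterior weight is prior × product of the trait likelihoods:
  Dryocola: 0.21 × 0.90 × 0.85 × 0.09 × 0.24 = 0.00347
  Ortholepis: 0.39 × 0.15 × 0.11 × 0.70 × 0.77 = 0.0034685
  Cynosaurus: 0.40 × 0.67 × 0.24 × 0.22 × 0.50 = 0.0070752
The unnormalized weights sum to 0.014014.
P(Dryocola | evidence) = 0.00347 / 0.014014 ≈ 0.248
P(Ortholepis | evidence) = 0.0034685 / 0.014014 ≈ 0.248
P(Cynosaurus | evidence) = 0.0070752 / 0.014014 ≈ 0.505

0.248, 0.248, 0.505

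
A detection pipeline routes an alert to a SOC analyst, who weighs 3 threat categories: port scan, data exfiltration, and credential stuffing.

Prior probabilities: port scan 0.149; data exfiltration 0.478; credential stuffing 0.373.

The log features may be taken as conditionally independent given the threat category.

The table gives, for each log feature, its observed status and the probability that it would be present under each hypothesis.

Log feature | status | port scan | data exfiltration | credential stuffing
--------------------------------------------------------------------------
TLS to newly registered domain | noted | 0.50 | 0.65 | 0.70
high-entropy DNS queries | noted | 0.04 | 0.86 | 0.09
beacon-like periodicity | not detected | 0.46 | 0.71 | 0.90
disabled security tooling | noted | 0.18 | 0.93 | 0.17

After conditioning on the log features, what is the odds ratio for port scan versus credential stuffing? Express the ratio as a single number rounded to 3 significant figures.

Unnormalized posterior weight (prior times the log feature likelihoods) for each of the two hypotheses (using 1 − P(present | H) for each absent log feature):
  port scan: 0.149 × 0.50 × 0.04 × (1 − 0.46) × 0.18 = 0.00028966
  credential stuffing: 0.373 × 0.70 × 0.09 × (1 − 0.90) × 0.17 = 0.00039948
Posterior odds = 0.00028966 / 0.00039948 ≈ 0.725.

0.725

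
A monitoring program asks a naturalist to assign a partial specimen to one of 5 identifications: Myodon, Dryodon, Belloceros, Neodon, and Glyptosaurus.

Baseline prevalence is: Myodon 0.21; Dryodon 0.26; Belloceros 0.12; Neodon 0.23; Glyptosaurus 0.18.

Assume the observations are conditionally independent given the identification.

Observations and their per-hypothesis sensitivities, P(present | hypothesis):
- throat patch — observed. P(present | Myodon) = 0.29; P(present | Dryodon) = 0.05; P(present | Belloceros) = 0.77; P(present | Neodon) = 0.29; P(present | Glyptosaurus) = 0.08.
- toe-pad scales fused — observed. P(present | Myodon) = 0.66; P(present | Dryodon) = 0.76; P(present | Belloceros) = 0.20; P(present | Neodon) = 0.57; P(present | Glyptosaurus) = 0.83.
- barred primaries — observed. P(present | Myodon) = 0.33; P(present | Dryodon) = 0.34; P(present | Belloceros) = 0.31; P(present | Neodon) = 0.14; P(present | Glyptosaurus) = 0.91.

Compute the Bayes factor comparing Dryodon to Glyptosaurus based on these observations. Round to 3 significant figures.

0.214

Joint likelihood of the evidence pattern under each hypothesis:
  Dryodon: 0.05 × 0.76 × 0.34 = 0.01292
  Glyptosaurus: 0.08 × 0.83 × 0.91 = 0.060424
Bayes factor = 0.01292 / 0.060424 ≈ 0.214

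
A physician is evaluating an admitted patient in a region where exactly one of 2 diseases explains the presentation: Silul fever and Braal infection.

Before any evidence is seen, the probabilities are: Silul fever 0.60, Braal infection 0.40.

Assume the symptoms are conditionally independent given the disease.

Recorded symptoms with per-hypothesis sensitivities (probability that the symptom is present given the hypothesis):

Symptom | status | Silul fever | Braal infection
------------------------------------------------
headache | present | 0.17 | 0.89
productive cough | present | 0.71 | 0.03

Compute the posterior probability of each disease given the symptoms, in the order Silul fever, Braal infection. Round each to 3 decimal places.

By Bayes' rule with conditional independence, the unnormalized weight for each hypothesis is prior × ∏ likelihoods:
  Silul fever: 0.60 × 0.17 × 0.71 = 0.07242
  Braal infection: 0.40 × 0.89 × 0.03 = 0.01068
Normalizing constant Z = 0.07242 + 0.01068 = 0.0831.
P(Silul fever | evidence) = 0.07242 / 0.0831 ≈ 0.871
P(Braal infection | evidence) = 0.01068 / 0.0831 ≈ 0.129

0.871, 0.129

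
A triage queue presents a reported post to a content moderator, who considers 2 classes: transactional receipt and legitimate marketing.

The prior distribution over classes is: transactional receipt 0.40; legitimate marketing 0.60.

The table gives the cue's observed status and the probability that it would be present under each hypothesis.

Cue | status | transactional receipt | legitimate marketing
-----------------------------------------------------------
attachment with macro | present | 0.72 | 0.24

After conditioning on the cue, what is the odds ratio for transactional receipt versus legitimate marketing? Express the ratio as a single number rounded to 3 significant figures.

2.00

Unnormalized posterior weight (prior times the cue likelihood) for each of the two hypotheses:
  transactional receipt: 0.40 × 0.72 = 0.288
  legitimate marketing: 0.60 × 0.24 = 0.144
Posterior odds = 0.288 / 0.144 ≈ 2.00.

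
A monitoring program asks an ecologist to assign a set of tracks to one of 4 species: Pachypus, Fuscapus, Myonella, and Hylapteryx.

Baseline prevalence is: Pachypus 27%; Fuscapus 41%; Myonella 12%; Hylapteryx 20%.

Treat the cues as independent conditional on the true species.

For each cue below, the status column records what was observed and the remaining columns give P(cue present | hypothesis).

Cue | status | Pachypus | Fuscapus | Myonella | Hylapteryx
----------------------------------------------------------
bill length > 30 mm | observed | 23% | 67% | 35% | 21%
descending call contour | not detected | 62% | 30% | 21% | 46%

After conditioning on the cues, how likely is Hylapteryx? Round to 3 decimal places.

For each hypothesis, the unnormalized posterior weight is prior × product of the cue likelihoods (using 1 − P(present | H) for each absent cue):
  Pachypus: 0.27 × 0.23 × (1 − 0.62) = 0.023598
  Fuscapus: 0.41 × 0.67 × (1 − 0.30) = 0.19229
  Myonella: 0.12 × 0.35 × (1 − 0.21) = 0.03318
  Hylapteryx: 0.20 × 0.21 × (1 − 0.46) = 0.02268
Marginal likelihood of the evidence = 0.27175.
P(Hylapteryx | evidence) = 0.02268 / 0.27175 ≈ 0.083.

0.083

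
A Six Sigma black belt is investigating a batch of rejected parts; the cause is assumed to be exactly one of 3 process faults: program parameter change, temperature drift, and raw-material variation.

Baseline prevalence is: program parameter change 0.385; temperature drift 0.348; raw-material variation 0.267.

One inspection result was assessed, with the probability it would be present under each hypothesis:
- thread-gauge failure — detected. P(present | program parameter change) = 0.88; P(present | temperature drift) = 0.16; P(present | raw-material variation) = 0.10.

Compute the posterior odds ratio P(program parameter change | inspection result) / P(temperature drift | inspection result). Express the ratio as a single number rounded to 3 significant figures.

Posterior odds equal prior odds times the likelihood ratio; only the two competing hypotheses matter.
  program parameter change: 0.385 × 0.88 = 0.3388
  temperature drift: 0.348 × 0.16 = 0.05568
Posterior odds = 0.3388 / 0.05568 ≈ 6.08.

6.08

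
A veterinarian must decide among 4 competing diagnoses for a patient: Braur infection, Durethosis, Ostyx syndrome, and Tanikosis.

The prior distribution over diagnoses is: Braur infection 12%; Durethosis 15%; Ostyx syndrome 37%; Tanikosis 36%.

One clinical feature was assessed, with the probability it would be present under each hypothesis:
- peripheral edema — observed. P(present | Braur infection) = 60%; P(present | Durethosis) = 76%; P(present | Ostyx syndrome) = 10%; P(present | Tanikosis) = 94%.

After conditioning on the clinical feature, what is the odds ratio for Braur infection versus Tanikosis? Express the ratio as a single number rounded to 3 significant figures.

0.213

Unnormalized posterior weight (prior times the clinical feature likelihood) for each of the two hypotheses:
  Braur infection: 0.12 × 0.60 = 0.072
  Tanikosis: 0.36 × 0.94 = 0.3384
Odds(Braur infection : Tanikosis) = 0.072 / 0.3384 ≈ 0.213.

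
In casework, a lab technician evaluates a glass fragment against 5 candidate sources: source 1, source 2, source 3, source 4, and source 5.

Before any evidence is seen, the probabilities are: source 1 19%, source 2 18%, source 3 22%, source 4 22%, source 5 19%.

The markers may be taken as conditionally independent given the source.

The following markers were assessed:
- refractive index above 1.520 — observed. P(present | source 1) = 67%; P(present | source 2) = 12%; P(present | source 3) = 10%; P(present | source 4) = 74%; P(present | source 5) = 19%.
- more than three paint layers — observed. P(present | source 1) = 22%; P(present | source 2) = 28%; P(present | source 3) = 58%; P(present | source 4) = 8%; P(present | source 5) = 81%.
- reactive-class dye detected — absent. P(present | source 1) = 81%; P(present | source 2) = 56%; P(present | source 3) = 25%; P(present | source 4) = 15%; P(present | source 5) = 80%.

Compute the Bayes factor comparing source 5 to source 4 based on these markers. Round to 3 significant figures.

0.612

The Bayes factor is the ratio of the joint likelihoods of the marker pattern under the two hypotheses (using 1 − P(present | H) for each absent marker).
  source 5: 0.19 × 0.81 × (1 − 0.80) = 0.03078
  source 4: 0.74 × 0.08 × (1 − 0.15) = 0.05032
Bayes factor = 0.03078 / 0.05032 ≈ 0.612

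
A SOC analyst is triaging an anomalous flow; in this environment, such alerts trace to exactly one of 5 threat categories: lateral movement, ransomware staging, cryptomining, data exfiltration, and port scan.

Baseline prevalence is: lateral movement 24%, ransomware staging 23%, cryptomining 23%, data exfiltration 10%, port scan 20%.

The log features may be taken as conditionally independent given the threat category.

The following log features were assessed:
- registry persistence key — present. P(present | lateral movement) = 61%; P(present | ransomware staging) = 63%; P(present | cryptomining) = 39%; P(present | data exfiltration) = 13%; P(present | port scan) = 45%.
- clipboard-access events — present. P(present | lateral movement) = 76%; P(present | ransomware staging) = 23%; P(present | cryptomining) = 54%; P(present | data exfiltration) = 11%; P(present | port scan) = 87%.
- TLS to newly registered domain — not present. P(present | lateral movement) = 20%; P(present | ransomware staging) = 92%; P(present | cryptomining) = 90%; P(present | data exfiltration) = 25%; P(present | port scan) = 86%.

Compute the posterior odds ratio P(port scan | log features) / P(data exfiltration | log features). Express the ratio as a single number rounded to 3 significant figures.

10.2

Unnormalized posterior weight (prior times the log feature likelihoods) for each of the two hypotheses (using 1 − P(present | H) for each absent log feature):
  port scan: 0.20 × 0.45 × 0.87 × (1 − 0.86) = 0.010962
  data exfiltration: 0.10 × 0.13 × 0.11 × (1 − 0.25) = 0.0010725
Odds(port scan : data exfiltration) = 0.010962 / 0.0010725 ≈ 10.2.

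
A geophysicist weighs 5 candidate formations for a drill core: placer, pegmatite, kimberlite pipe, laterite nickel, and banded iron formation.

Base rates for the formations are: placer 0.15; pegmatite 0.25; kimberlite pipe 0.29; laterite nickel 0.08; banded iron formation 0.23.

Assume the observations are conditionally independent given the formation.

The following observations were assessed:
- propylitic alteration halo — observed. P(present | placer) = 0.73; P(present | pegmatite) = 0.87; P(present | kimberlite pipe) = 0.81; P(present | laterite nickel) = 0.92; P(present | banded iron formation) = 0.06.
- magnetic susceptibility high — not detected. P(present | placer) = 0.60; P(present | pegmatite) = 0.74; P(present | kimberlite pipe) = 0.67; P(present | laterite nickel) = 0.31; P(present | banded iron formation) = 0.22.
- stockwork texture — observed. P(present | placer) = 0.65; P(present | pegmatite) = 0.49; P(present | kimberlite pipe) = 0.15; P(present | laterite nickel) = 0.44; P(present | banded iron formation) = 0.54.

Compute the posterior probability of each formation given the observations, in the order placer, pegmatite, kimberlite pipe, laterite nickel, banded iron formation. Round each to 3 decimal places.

0.297, 0.289, 0.121, 0.233, 0.061

By Bayes' rule with conditional independence, the unnormalized weight for each hypothesis is prior × ∏ likelihoods (using 1 − P(present | H) for each absent observation):
  placer: 0.15 × 0.73 × (1 − 0.60) × 0.65 = 0.02847
  pegmatite: 0.25 × 0.87 × (1 − 0.74) × 0.49 = 0.02771
  kimberlite pipe: 0.29 × 0.81 × (1 − 0.67) × 0.15 = 0.011628
  laterite nickel: 0.08 × 0.92 × (1 − 0.31) × 0.44 = 0.022345
  banded iron formation: 0.23 × 0.06 × (1 − 0.22) × 0.54 = 0.0058126
The unnormalized weights sum to 0.095965.
P(placer | evidence) = 0.02847 / 0.095965 ≈ 0.297
P(pegmatite | evidence) = 0.02771 / 0.095965 ≈ 0.289
P(kimberlite pipe | evidence) = 0.011628 / 0.095965 ≈ 0.121
P(laterite nickel | evidence) = 0.022345 / 0.095965 ≈ 0.233
P(banded iron formation | evidence) = 0.0058126 / 0.095965 ≈ 0.061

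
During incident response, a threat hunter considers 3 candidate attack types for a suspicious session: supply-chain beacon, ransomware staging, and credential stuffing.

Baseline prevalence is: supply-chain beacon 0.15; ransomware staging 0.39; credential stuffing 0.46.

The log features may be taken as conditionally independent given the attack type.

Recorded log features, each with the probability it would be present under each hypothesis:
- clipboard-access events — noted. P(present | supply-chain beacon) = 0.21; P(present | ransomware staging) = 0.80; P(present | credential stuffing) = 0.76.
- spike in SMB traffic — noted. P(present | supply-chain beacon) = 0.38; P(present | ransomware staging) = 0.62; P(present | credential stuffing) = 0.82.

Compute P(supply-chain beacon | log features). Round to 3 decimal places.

0.024

By Bayes' rule with conditional independence, the unnormalized weight for each hypothesis is prior × ∏ likelihoods:
  supply-chain beacon: 0.15 × 0.21 × 0.38 = 0.01197
  ransomware staging: 0.39 × 0.80 × 0.62 = 0.19344
  credential stuffing: 0.46 × 0.76 × 0.82 = 0.28667
The unnormalized weights sum to 0.49208.
P(supply-chain beacon | evidence) = 0.01197 / 0.49208 ≈ 0.024.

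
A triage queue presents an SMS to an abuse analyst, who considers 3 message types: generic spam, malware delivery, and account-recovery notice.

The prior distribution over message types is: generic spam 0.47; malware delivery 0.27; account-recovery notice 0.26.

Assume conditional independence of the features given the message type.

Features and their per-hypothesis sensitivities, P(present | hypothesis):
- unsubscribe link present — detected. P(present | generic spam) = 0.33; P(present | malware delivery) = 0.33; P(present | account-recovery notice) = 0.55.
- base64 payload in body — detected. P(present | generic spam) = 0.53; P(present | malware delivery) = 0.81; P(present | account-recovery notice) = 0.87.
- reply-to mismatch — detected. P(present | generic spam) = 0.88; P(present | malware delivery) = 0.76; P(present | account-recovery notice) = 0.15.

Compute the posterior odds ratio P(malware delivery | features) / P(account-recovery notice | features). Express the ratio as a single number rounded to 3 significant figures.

2.94

Unnormalized posterior weight (prior times the feature likelihoods) for each of the two hypotheses:
  malware delivery: 0.27 × 0.33 × 0.81 × 0.76 = 0.05485
  account-recovery notice: 0.26 × 0.55 × 0.87 × 0.15 = 0.018662
Odds(malware delivery : account-recovery notice) = 0.05485 / 0.018662 ≈ 2.94.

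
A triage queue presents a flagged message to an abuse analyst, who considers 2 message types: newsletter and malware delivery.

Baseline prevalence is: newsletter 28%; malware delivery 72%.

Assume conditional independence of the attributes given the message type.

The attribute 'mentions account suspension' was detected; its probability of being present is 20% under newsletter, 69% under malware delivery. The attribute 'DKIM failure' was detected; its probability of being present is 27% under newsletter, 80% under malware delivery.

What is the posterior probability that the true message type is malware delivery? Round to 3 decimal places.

0.963

Multiply each prior by the joint likelihood of the attribute pattern:
  newsletter: 0.28 × 0.20 × 0.27 = 0.01512
  malware delivery: 0.72 × 0.69 × 0.80 = 0.39744
Marginal likelihood of the evidence = 0.41256.
P(malware delivery | evidence) = 0.39744 / 0.41256 ≈ 0.963.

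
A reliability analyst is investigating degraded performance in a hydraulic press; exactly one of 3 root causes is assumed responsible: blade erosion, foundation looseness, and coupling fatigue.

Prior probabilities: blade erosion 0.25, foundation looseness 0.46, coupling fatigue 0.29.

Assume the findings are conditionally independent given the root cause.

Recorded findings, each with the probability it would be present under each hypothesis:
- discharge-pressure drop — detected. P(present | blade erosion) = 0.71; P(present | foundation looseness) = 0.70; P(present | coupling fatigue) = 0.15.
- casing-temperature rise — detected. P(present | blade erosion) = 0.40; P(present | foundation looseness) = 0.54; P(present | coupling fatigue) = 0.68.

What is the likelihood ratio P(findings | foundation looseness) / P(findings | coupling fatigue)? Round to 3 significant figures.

3.71

Joint likelihood of the evidence pattern under each hypothesis:
  foundation looseness: 0.70 × 0.54 = 0.378
  coupling fatigue: 0.15 × 0.68 = 0.102
Bayes factor = 0.378 / 0.102 ≈ 3.71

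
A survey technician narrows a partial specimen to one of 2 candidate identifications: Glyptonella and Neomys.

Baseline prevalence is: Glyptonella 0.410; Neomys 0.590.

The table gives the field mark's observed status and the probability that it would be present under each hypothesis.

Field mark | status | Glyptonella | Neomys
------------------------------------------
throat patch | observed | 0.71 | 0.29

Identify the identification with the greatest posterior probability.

For each hypothesis, the unnormalized posterior weight is prior × likelihood:
  Glyptonella: 0.410 × 0.71 = 0.2911
  Neomys: 0.590 × 0.29 = 0.1711
Marginal likelihood of the evidence = 0.4622.
P(Glyptonella | evidence) ≈ 0.2911 / 0.4622 ≈ 0.630
P(Neomys | evidence) ≈ 0.1711 / 0.4622 ≈ 0.370
The largest is 0.630, so Glyptonella is most probable.

Glyptonella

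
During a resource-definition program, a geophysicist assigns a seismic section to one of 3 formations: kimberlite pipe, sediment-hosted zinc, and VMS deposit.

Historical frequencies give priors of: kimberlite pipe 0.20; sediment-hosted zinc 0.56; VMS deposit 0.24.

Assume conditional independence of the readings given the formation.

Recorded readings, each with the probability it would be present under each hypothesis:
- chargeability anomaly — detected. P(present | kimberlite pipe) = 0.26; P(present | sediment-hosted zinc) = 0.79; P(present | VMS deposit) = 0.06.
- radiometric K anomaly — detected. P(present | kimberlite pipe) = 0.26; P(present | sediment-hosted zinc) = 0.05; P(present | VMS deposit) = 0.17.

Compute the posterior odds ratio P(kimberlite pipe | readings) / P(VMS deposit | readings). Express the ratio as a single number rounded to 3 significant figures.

5.52

The normalizing constant cancels in an odds ratio, so compute prior × likelihood for the two hypotheses only:
  kimberlite pipe: 0.20 × 0.26 × 0.26 = 0.01352
  VMS deposit: 0.24 × 0.06 × 0.17 = 0.002448
Odds(kimberlite pipe : VMS deposit) = 0.01352 / 0.002448 ≈ 5.52.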